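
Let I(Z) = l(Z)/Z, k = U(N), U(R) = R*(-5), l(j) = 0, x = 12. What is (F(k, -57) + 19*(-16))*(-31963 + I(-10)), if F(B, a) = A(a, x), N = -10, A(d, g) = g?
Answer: 9333196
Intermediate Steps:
U(R) = -5*R
k = 50 (k = -5*(-10) = 50)
F(B, a) = 12
I(Z) = 0 (I(Z) = 0/Z = 0)
(F(k, -57) + 19*(-16))*(-31963 + I(-10)) = (12 + 19*(-16))*(-31963 + 0) = (12 - 304)*(-31963) = -292*(-31963) = 9333196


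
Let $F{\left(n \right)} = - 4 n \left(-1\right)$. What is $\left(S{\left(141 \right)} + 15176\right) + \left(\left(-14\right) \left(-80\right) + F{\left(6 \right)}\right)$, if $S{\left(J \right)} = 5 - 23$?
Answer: $16302$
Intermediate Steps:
$S{\left(J \right)} = -18$
$F{\left(n \right)} = 4 n$
$\left(S{\left(141 \right)} + 15176\right) + \left(\left(-14\right) \left(-80\right) + F{\left(6 \right)}\right) = \left(-18 + 15176\right) + \left(\left(-14\right) \left(-80\right) + 4 \cdot 6\right) = 15158 + \left(1120 + 24\right) = 15158 + 1144 = 16302$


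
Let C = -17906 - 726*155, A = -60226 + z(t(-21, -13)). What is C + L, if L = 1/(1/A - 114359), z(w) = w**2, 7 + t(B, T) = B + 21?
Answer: -897632057533361/6881781544 ≈ -1.3044e+5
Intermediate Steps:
t(B, T) = 14 + B (t(B, T) = -7 + (B + 21) = -7 + (21 + B) = 14 + B)
A = -60177 (A = -60226 + (14 - 21)**2 = -60226 + (-7)**2 = -60226 + 49 = -60177)
C = -130436 (C = -17906 - 1*112530 = -17906 - 112530 = -130436)
L = -60177/6881781544 (L = 1/(1/(-60177) - 114359) = 1/(-1/60177 - 114359) = 1/(-6881781544/60177) = -60177/6881781544 ≈ -8.7444e-6)
C + L = -130436 - 60177/6881781544 = -897632057533361/6881781544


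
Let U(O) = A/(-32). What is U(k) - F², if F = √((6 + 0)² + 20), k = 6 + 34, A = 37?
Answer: -1829/32 ≈ -57.156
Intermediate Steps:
k = 40
U(O) = -37/32 (U(O) = 37/(-32) = 37*(-1/32) = -37/32)
F = 2*√14 (F = √(6² + 20) = √(36 + 20) = √56 = 2*√14 ≈ 7.4833)
U(k) - F² = -37/32 - (2*√14)² = -37/32 - 1*56 = -37/32 - 56 = -1829/32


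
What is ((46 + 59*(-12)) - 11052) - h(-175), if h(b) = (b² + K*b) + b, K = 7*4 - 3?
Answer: -37789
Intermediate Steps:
K = 25 (K = 28 - 3 = 25)
h(b) = b² + 26*b (h(b) = (b² + 25*b) + b = b² + 26*b)
((46 + 59*(-12)) - 11052) - h(-175) = ((46 + 59*(-12)) - 11052) - (-175)*(26 - 175) = ((46 - 708) - 11052) - (-175)*(-149) = (-662 - 11052) - 1*26075 = -11714 - 26075 = -37789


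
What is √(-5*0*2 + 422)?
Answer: √422 ≈ 20.543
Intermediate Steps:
√(-5*0*2 + 422) = √(0*2 + 422) = √(0 + 422) = √422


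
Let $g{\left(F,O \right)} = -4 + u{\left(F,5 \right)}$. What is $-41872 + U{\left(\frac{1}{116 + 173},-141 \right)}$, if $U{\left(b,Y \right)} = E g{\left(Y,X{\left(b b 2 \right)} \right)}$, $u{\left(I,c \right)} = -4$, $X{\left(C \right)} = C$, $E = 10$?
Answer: $-41952$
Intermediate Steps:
$g{\left(F,O \right)} = -8$ ($g{\left(F,O \right)} = -4 - 4 = -8$)
$U{\left(b,Y \right)} = -80$ ($U{\left(b,Y \right)} = 10 \left(-8\right) = -80$)
$-41872 + U{\left(\frac{1}{116 + 173},-141 \right)} = -41872 - 80 = -41952$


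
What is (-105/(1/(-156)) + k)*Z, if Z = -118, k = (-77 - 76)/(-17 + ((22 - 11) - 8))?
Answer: -13538907/7 ≈ -1.9341e+6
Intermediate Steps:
k = 153/14 (k = -153/(-17 + (11 - 8)) = -153/(-17 + 3) = -153/(-14) = -153*(-1/14) = 153/14 ≈ 10.929)
(-105/(1/(-156)) + k)*Z = (-105/(1/(-156)) + 153/14)*(-118) = (-105/(-1/156) + 153/14)*(-118) = (-105*(-156) + 153/14)*(-118) = (16380 + 153/14)*(-118) = (229473/14)*(-118) = -13538907/7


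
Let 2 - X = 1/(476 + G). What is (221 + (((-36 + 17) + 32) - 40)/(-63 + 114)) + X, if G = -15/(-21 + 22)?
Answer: 1743485/7837 ≈ 222.47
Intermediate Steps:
G = -15 (G = -15/1 = -15*1 = -15)
X = 921/461 (X = 2 - 1/(476 - 15) = 2 - 1/461 = 921/461 ≈ 1.9978)
(221 + (((-36 + 17) + 32) - 40)/(-63 + 114)) + X = (221 + (((-36 + 17) + 32) - 40)/(-63 + 114)) + 921/461 = (221 + ((-19 + 32) - 40)/51) + 921/461 = (221 + (13 - 40)*(1/51)) + 921/461 = (221 - 27*1/51) + 921/461 = (221 - 9/17) + 921/461 = 3748/17 + 921/461 = 1743485/7837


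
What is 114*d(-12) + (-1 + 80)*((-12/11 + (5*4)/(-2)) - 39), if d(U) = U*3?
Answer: -88673/11 ≈ -8061.2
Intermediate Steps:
d(U) = 3*U
114*d(-12) + (-1 + 80)*((-12/11 + (5*4)/(-2)) - 39) = 114*(3*(-12)) + (-1 + 80)*((-12/11 + (5*4)/(-2)) - 39) = 114*(-36) + 79*((-12*1/11 + 20*(-½)) - 39) = -4104 + 79*((-12/11 - 10) - 39) = -4104 + 79*(-122/11 - 39) = -4104 + 79*(-551/11) = -4104 - 43529/11 = -88673/11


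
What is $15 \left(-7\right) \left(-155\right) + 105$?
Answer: $16380$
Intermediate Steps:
$15 \left(-7\right) \left(-155\right) + 105 = \left(-105\right) \left(-155\right) + 105 = 16275 + 105 = 16380$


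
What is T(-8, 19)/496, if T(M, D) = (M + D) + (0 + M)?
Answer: 3/496 ≈ 0.0060484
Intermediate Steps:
T(M, D) = D + 2*M (T(M, D) = (D + M) + M = D + 2*M)
T(-8, 19)/496 = (19 + 2*(-8))/496 = (19 - 16)*(1/496) = 3*(1/496) = 3/496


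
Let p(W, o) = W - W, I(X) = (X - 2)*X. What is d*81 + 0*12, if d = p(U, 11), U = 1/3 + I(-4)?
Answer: 0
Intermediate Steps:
I(X) = X*(-2 + X) (I(X) = (-2 + X)*X = X*(-2 + X))
U = 73/3 (U = 1/3 - 4*(-2 - 4) = ⅓ - 4*(-6) = ⅓ + 24 = 73/3 ≈ 24.333)
p(W, o) = 0
d = 0
d*81 + 0*12 = 0*81 + 0*12 = 0 + 0 = 0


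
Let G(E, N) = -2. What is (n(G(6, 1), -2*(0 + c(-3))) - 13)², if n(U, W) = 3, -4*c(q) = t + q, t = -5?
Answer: 100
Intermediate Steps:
c(q) = 5/4 - q/4 (c(q) = -(-5 + q)/4 = 5/4 - q/4)
(n(G(6, 1), -2*(0 + c(-3))) - 13)² = (3 - 13)² = (-10)² = 100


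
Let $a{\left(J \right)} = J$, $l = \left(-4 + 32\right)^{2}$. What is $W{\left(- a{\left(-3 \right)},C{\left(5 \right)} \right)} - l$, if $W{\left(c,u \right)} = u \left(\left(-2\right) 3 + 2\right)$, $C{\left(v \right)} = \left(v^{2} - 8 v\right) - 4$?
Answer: $-708$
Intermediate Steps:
$l = 784$ ($l = 28^{2} = 784$)
$C{\left(v \right)} = -4 + v^{2} - 8 v$
$W{\left(c,u \right)} = - 4 u$ ($W{\left(c,u \right)} = u \left(-6 + 2\right) = u \left(-4\right) = - 4 u$)
$W{\left(- a{\left(-3 \right)},C{\left(5 \right)} \right)} - l = - 4 \left(-4 + 5^{2} - 40\right) - 784 = - 4 \left(-4 + 25 - 40\right) - 784 = \left(-4\right) \left(-19\right) - 784 = 76 - 784 = -708$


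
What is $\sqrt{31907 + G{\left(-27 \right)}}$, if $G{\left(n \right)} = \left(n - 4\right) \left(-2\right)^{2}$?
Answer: $\sqrt{31783} \approx 178.28$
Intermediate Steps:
$G{\left(n \right)} = -16 + 4 n$ ($G{\left(n \right)} = \left(-4 + n\right) 4 = -16 + 4 n$)
$\sqrt{31907 + G{\left(-27 \right)}} = \sqrt{31907 + \left(-16 + 4 \left(-27\right)\right)} = \sqrt{31907 - 124} = \sqrt{31783}$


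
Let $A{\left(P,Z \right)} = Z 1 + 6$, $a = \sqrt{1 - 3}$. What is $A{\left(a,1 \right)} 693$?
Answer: $4851$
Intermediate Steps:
$a = i \sqrt{2}$ ($a = \sqrt{-2} = i \sqrt{2} \approx 1.4142 i$)
$A{\left(P,Z \right)} = 6 + Z$ ($A{\left(P,Z \right)} = Z + 6 = 6 + Z$)
$A{\left(a,1 \right)} 693 = \left(6 + 1\right) 693 = 7 \cdot 693 = 4851$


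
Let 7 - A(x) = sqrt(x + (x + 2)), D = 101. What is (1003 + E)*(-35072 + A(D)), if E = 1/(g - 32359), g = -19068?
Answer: -1808697583200/51427 - 103162560*sqrt(51)/51427 ≈ -3.5185e+7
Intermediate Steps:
E = -1/51427 (E = 1/(-19068 - 32359) = 1/(-51427) = -1/51427 ≈ -1.9445e-5)
A(x) = 7 - sqrt(2 + 2*x) (A(x) = 7 - sqrt(x + (x + 2)) = 7 - sqrt(x + (2 + x)) = 7 - sqrt(2 + 2*x))
(1003 + E)*(-35072 + A(D)) = (1003 - 1/51427)*(-35072 + (7 - sqrt(2 + 2*101))) = 51581280*(-35072 + (7 - sqrt(2 + 202)))/51427 = 51581280*(-35072 + (7 - sqrt(204)))/51427 = 51581280*(-35072 + (7 - 2*sqrt(51)))/51427 = 51581280*(-35065 - 2*sqrt(51))/51427 = -1808697583200/51427 - 103162560*sqrt(51)/51427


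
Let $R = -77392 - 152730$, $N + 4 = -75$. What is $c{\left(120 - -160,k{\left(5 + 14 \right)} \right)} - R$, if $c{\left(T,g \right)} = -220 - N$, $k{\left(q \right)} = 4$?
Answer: $229981$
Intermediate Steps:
$N = -79$ ($N = -4 - 75 = -79$)
$c{\left(T,g \right)} = -141$ ($c{\left(T,g \right)} = -220 - -79 = -220 + 79 = -141$)
$R = -230122$ ($R = -77392 - 152730 = -230122$)
$c{\left(120 - -160,k{\left(5 + 14 \right)} \right)} - R = -141 - -230122 = -141 + 230122 = 229981$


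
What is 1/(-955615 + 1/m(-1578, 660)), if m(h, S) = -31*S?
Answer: -20460/19551882901 ≈ -1.0464e-6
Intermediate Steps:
1/(-955615 + 1/m(-1578, 660)) = 1/(-955615 + 1/(-31*660)) = 1/(-955615 + 1/(-20460)) = 1/(-955615 - 1/20460) = 1/(-19551882901/20460) = -20460/19551882901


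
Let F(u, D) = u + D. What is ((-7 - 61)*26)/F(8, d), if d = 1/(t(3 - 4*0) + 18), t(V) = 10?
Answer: -49504/225 ≈ -220.02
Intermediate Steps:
d = 1/28 (d = 1/(10 + 18) = 1/28 ≈ 0.035714)
F(u, D) = D + u
((-7 - 61)*26)/F(8, d) = ((-7 - 61)*26)/(1/28 + 8) = (-68*26)/(225/28) = -1768*28/225 = -49504/225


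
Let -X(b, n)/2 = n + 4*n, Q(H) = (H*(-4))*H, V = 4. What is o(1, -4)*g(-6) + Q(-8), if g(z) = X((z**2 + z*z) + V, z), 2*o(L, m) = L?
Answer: -226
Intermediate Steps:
o(L, m) = L/2
Q(H) = -4*H**2 (Q(H) = (-4*H)*H = -4*H**2)
X(b, n) = -10*n (X(b, n) = -2*(n + 4*n) = -10*n)
g(z) = -10*z
o(1, -4)*g(-6) + Q(-8) = ((1/2)*1)*(-10*(-6)) - 4*(-8)**2 = (1/2)*60 - 4*64 = 30 - 256 = -226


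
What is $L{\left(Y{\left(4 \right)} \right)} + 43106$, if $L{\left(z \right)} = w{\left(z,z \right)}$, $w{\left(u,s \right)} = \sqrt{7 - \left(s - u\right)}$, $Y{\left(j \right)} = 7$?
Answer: $43106 + \sqrt{7} \approx 43109.0$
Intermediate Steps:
$w{\left(u,s \right)} = \sqrt{7 + u - s}$
$L{\left(z \right)} = \sqrt{7}$ ($L{\left(z \right)} = \sqrt{7 + z - z} = \sqrt{7}$)
$L{\left(Y{\left(4 \right)} \right)} + 43106 = \sqrt{7} + 43106 = 43106 + \sqrt{7}$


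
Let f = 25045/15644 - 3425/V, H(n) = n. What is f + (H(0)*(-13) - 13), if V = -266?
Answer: 3072859/2080652 ≈ 1.4769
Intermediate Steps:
f = 30121335/2080652 (f = 25045/15644 - 3425/(-266) = 25045*(1/15644) - 3425*(-1/266) = 25045/15644 + 3425/266 = 30121335/2080652 ≈ 14.477)
f + (H(0)*(-13) - 13) = 30121335/2080652 + (0*(-13) - 13) = 30121335/2080652 + (0 - 13) = 30121335/2080652 - 13 = 3072859/2080652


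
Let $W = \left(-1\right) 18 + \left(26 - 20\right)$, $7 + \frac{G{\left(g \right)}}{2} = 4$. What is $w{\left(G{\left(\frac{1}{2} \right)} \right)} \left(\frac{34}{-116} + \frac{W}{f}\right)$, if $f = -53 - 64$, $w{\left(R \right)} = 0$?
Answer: $0$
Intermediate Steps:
$G{\left(g \right)} = -6$ ($G{\left(g \right)} = -14 + 2 \cdot 4 = -14 + 8 = -6$)
$f = -117$
$W = -12$ ($W = -18 + 6 = -12$)
$w{\left(G{\left(\frac{1}{2} \right)} \right)} \left(\frac{34}{-116} + \frac{W}{f}\right) = 0 \left(\frac{34}{-116} - \frac{12}{-117}\right) = 0 \left(34 \left(- \frac{1}{116}\right) - - \frac{4}{39}\right) = 0 \left(- \frac{17}{58} + \frac{4}{39}\right) = 0 \left(- \frac{431}{2262}\right) = 0$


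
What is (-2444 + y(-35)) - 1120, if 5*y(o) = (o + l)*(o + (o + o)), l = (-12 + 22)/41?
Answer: -116199/41 ≈ -2834.1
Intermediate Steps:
l = 10/41 (l = 10*(1/41) = 10/41 ≈ 0.24390)
y(o) = 3*o*(10/41 + o)/5 (y(o) = ((o + 10/41)*(o + (o + o)))/5 = ((10/41 + o)*(o + 2*o))/5 = ((10/41 + o)*(3*o))/5 = (3*o*(10/41 + o))/5 = 3*o*(10/41 + o)/5)
(-2444 + y(-35)) - 1120 = (-2444 + (3/205)*(-35)*(10 + 41*(-35))) - 1120 = (-2444 + (3/205)*(-35)*(10 - 1435)) - 1120 = (-2444 + (3/205)*(-35)*(-1425)) - 1120 = (-2444 + 29925/41) - 1120 = -70279/41 - 1120 = -116199/41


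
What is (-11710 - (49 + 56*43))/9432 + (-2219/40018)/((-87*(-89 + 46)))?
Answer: -353487464509/235339935336 ≈ -1.5020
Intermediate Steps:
(-11710 - (49 + 56*43))/9432 + (-2219/40018)/((-87*(-89 + 46))) = (-11710 - (49 + 2408))*(1/9432) + (-2219*1/40018)/((-87*(-43))) = (-11710 - 1*2457)*(1/9432) - 2219/40018/3741 = (-11710 - 2457)*(1/9432) - 2219/40018*1/3741 = -14167*1/9432 - 2219/149707338 = -14167/9432 - 2219/149707338 = -353487464509/235339935336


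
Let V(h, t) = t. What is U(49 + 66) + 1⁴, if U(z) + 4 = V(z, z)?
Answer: 112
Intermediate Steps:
U(z) = -4 + z
U(49 + 66) + 1⁴ = (-4 + (49 + 66)) + 1⁴ = (-4 + 115) + 1 = 111 + 1 = 112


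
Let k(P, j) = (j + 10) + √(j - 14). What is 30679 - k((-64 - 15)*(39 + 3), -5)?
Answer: 30674 - I*√19 ≈ 30674.0 - 4.3589*I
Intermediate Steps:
k(P, j) = 10 + j + √(-14 + j) (k(P, j) = (10 + j) + √(-14 + j) = 10 + j + √(-14 + j))
30679 - k((-64 - 15)*(39 + 3), -5) = 30679 - (10 - 5 + √(-14 - 5)) = 30679 - (10 - 5 + √(-19)) = 30679 - (10 - 5 + I*√19) = 30679 - (5 + I*√19) = 30679 + (-5 - I*√19) = 30674 - I*√19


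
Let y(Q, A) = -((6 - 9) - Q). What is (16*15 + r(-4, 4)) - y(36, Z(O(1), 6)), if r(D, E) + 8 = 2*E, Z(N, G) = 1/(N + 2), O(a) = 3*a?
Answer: 201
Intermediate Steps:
Z(N, G) = 1/(2 + N)
r(D, E) = -8 + 2*E
y(Q, A) = 3 + Q (y(Q, A) = -(-3 - Q) = 3 + Q)
(16*15 + r(-4, 4)) - y(36, Z(O(1), 6)) = (16*15 + (-8 + 2*4)) - (3 + 36) = (240 + (-8 + 8)) - 1*39 = (240 + 0) - 39 = 240 - 39 = 201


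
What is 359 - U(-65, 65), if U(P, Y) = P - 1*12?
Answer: 436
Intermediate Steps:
U(P, Y) = -12 + P (U(P, Y) = P - 12 = -12 + P)
359 - U(-65, 65) = 359 - (-12 - 65) = 359 - 1*(-77) = 359 + 77 = 436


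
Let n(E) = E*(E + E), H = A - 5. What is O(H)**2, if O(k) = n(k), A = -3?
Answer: 16384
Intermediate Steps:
H = -8 (H = -3 - 5 = -8)
n(E) = 2*E**2 (n(E) = E*(2*E) = 2*E**2)
O(k) = 2*k**2
O(H)**2 = (2*(-8)**2)**2 = (2*64)**2 = 128**2 = 16384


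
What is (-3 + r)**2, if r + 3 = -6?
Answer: 144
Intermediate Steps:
r = -9 (r = -3 - 6 = -9)
(-3 + r)**2 = (-3 - 9)**2 = (-12)**2 = 144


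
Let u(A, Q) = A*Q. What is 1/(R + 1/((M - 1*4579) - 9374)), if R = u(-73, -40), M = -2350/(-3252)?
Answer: 22686403/66244295134 ≈ 0.00034247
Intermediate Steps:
M = 1175/1626 (M = -2350*(-1/3252) = 1175/1626 ≈ 0.72263)
R = 2920 (R = -73*(-40) = 2920)
1/(R + 1/((M - 1*4579) - 9374)) = 1/(2920 + 1/((1175/1626 - 1*4579) - 9374)) = 1/(2920 + 1/((1175/1626 - 4579) - 9374)) = 1/(2920 + 1/(-7444279/1626 - 9374)) = 1/(2920 + 1/(-22686403/1626)) = 1/(2920 - 1626/22686403) = 1/(66244295134/22686403) = 22686403/66244295134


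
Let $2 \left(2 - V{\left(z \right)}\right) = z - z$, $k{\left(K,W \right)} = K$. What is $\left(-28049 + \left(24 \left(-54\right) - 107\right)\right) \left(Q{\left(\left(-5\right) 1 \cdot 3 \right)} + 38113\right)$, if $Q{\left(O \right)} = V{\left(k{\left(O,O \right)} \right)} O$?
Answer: $-1121620516$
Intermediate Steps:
$V{\left(z \right)} = 2$ ($V{\left(z \right)} = 2 - \frac{z - z}{2} = 2 - 0 = 2 + 0 = 2$)
$Q{\left(O \right)} = 2 O$
$\left(-28049 + \left(24 \left(-54\right) - 107\right)\right) \left(Q{\left(\left(-5\right) 1 \cdot 3 \right)} + 38113\right) = \left(-28049 + \left(24 \left(-54\right) - 107\right)\right) \left(2 \left(-5\right) 1 \cdot 3 + 38113\right) = \left(-28049 - 1403\right) \left(2 \left(\left(-5\right) 3\right) + 38113\right) = \left(-28049 - 1403\right) \left(2 \left(-15\right) + 38113\right) = - 29452 \left(-30 + 38113\right) = \left(-29452\right) 38083 = -1121620516$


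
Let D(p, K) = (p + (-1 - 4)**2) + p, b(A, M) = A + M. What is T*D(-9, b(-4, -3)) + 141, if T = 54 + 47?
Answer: 848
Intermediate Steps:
D(p, K) = 25 + 2*p (D(p, K) = (p + (-5)**2) + p = (p + 25) + p = (25 + p) + p = 25 + 2*p)
T = 101
T*D(-9, b(-4, -3)) + 141 = 101*(25 + 2*(-9)) + 141 = 101*(25 - 18) + 141 = 101*7 + 141 = 707 + 141 = 848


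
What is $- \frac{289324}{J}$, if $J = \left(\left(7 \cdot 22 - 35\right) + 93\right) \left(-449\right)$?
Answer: $\frac{72331}{23797} \approx 3.0395$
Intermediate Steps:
$J = -95188$ ($J = \left(\left(154 - 35\right) + 93\right) \left(-449\right) = \left(119 + 93\right) \left(-449\right) = 212 \left(-449\right) = -95188$)
$- \frac{289324}{J} = - \frac{289324}{-95188} = \left(-289324\right) \left(- \frac{1}{95188}\right) = \frac{72331}{23797}$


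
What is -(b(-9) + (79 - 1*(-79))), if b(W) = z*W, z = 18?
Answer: 4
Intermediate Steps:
b(W) = 18*W
-(b(-9) + (79 - 1*(-79))) = -(18*(-9) + (79 - 1*(-79))) = -(-162 + (79 + 79)) = -(-162 + 158) = -1*(-4) = 4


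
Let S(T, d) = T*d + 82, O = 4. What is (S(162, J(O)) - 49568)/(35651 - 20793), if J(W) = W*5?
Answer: -1217/391 ≈ -3.1125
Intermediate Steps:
J(W) = 5*W
S(T, d) = 82 + T*d
(S(162, J(O)) - 49568)/(35651 - 20793) = ((82 + 162*(5*4)) - 49568)/(35651 - 20793) = ((82 + 162*20) - 49568)/14858 = ((82 + 3240) - 49568)*(1/14858) = (3322 - 49568)*(1/14858) = -46246*1/14858 = -1217/391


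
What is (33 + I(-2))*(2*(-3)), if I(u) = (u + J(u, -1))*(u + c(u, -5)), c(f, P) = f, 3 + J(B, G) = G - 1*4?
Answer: -438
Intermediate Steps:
J(B, G) = -7 + G (J(B, G) = -3 + (G - 1*4) = -3 + (G - 4) = -3 + (-4 + G) = -7 + G)
I(u) = 2*u*(-8 + u) (I(u) = (u + (-7 - 1))*(u + u) = (u - 8)*(2*u) = (-8 + u)*(2*u) = 2*u*(-8 + u))
(33 + I(-2))*(2*(-3)) = (33 + 2*(-2)*(-8 - 2))*(2*(-3)) = (33 + 2*(-2)*(-10))*(-6) = (33 + 40)*(-6) = 73*(-6) = -438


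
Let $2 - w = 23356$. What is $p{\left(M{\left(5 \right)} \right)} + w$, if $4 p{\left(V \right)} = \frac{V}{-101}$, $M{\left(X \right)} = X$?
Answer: $- \frac{9435021}{404} \approx -23354.0$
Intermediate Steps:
$w = -23354$ ($w = 2 - 23356 = -23354$)
$p{\left(V \right)} = - \frac{V}{404}$ ($p{\left(V \right)} = \frac{V \frac{1}{-101}}{4} = \frac{V \left(- \frac{1}{101}\right)}{4} = \frac{\left(- \frac{1}{101}\right) V}{4} = - \frac{V}{404}$)
$p{\left(M{\left(5 \right)} \right)} + w = \left(- \frac{1}{404}\right) 5 - 23354 = - \frac{5}{404} - 23354 = - \frac{9435021}{404}$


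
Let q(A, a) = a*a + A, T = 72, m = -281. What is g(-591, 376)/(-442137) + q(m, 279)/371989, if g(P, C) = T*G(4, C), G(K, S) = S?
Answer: 8073886504/54823366831 ≈ 0.14727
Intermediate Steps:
q(A, a) = A + a² (q(A, a) = a² + A = A + a²)
g(P, C) = 72*C
g(-591, 376)/(-442137) + q(m, 279)/371989 = (72*376)/(-442137) + (-281 + 279²)/371989 = 27072*(-1/442137) + (-281 + 77841)*(1/371989) = -9024/147379 + 77560*(1/371989) = -9024/147379 + 77560/371989 = 8073886504/54823366831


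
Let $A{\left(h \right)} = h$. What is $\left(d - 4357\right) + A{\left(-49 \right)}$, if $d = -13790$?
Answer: $-18196$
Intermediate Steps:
$\left(d - 4357\right) + A{\left(-49 \right)} = \left(-13790 - 4357\right) - 49 = -18147 - 49 = -18196$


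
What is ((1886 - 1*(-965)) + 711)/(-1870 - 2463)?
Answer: -3562/4333 ≈ -0.82206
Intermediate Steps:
((1886 - 1*(-965)) + 711)/(-1870 - 2463) = ((1886 + 965) + 711)/(-4333) = (2851 + 711)*(-1/4333) = 3562*(-1/4333) = -3562/4333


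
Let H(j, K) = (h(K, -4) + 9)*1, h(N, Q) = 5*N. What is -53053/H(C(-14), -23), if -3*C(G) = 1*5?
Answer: 1001/2 ≈ 500.50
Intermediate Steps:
C(G) = -5/3
H(j, K) = 9 + 5*K (H(j, K) = (5*K + 9)*1 = (9 + 5*K)*1 = 9 + 5*K)
-53053/H(C(-14), -23) = -53053/(9 + 5*(-23)) = -53053/(9 - 115) = -53053/(-106) = -53053*(-1/106) = 1001/2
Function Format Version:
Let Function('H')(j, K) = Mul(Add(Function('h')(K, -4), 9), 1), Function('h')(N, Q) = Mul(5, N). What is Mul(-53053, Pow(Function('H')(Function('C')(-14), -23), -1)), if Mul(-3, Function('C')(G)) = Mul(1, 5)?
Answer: Rational(1001, 2) ≈ 500.50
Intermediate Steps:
Function('C')(G) = Rational(-5, 3) (Function('C')(G) = Mul(Rational(-1, 3), Mul(1, 5)) = Mul(Rational(-1, 3), 5) = Rational(-5, 3))
Function('H')(j, K) = Add(9, Mul(5, K)) (Function('H')(j, K) = Mul(Add(Mul(5, K), 9), 1) = Mul(Add(9, Mul(5, K)), 1) = Add(9, Mul(5, K)))
Mul(-53053, Pow(Function('H')(Function('C')(-14), -23), -1)) = Mul(-53053, Pow(Add(9, Mul(5, -23)), -1)) = Mul(-53053, Pow(Add(9, -115), -1)) = Mul(-53053, Pow(-106, -1)) = Mul(-53053, Rational(-1, 106)) = Rational(1001, 2)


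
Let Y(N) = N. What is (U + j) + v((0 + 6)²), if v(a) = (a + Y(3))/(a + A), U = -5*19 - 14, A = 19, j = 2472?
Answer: 130004/55 ≈ 2363.7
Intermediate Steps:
U = -109 (U = -95 - 14 = -109)
v(a) = (3 + a)/(19 + a) (v(a) = (a + 3)/(a + 19) = (3 + a)/(19 + a))
(U + j) + v((0 + 6)²) = (-109 + 2472) + (3 + (0 + 6)²)/(19 + (0 + 6)²) = 2363 + (3 + 6²)/(19 + 6²) = 2363 + (3 + 36)/(19 + 36) = 2363 + 39/55 = 130004/55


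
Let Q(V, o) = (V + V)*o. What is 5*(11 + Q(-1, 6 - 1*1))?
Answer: 5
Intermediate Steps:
Q(V, o) = 2*V*o (Q(V, o) = (2*V)*o = 2*V*o)
5*(11 + Q(-1, 6 - 1*1)) = 5*(11 + 2*(-1)*(6 - 1*1)) = 5*(11 + 2*(-1)*(6 - 1)) = 5*(11 + 2*(-1)*5) = 5*(11 - 10) = 5*1 = 5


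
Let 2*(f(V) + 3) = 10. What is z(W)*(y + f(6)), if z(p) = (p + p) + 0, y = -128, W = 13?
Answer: -3276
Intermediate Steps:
f(V) = 2 (f(V) = -3 + (½)*10 = -3 + 5 = 2)
z(p) = 2*p (z(p) = 2*p + 0 = 2*p)
z(W)*(y + f(6)) = (2*13)*(-128 + 2) = 26*(-126) = -3276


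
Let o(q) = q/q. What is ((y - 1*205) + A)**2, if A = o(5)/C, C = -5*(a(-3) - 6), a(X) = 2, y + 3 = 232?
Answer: 231361/400 ≈ 578.40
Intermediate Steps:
y = 229 (y = -3 + 232 = 229)
o(q) = 1
C = 20 (C = -5*(2 - 6) = -5*(-4) = 20)
A = 1/20 ≈ 0.050000
((y - 1*205) + A)**2 = ((229 - 1*205) + 1/20)**2 = ((229 - 205) + 1/20)**2 = (24 + 1/20)**2 = (481/20)**2 = 231361/400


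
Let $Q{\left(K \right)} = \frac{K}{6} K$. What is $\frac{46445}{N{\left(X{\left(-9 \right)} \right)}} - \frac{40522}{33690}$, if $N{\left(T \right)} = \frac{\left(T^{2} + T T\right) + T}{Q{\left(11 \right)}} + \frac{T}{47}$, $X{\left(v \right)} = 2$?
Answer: $\frac{4449253544993}{51579390} \approx 86260.0$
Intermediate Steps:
$Q{\left(K \right)} = \frac{K^{2}}{6}$ ($Q{\left(K \right)} = K \frac{1}{6} K = \frac{K}{6} K = \frac{K^{2}}{6}$)
$N{\left(T \right)} = \frac{12 T^{2}}{121} + \frac{403 T}{5687}$ ($N{\left(T \right)} = \frac{\left(T^{2} + T T\right) + T}{\frac{1}{6} \cdot 11^{2}} + \frac{T}{47} = \frac{\left(T^{2} + T^{2}\right) + T}{\frac{1}{6} \cdot 121} + T \frac{1}{47} = \frac{2 T^{2} + T}{\frac{121}{6}} + \frac{T}{47} = \left(T + 2 T^{2}\right) \frac{6}{121} + \frac{T}{47} = \left(\frac{6 T}{121} + \frac{12 T^{2}}{121}\right) + \frac{T}{47} = \frac{12 T^{2}}{121} + \frac{403 T}{5687}$)
$\frac{46445}{N{\left(X{\left(-9 \right)} \right)}} - \frac{40522}{33690} = \frac{46445}{\frac{1}{5687} \cdot 2 \left(403 + 564 \cdot 2\right)} - \frac{40522}{33690} = \frac{46445}{\frac{1}{5687} \cdot 2 \left(403 + 1128\right)} - \frac{20261}{16845} = \frac{46445}{\frac{1}{5687} \cdot 2 \cdot 1531} - \frac{20261}{16845} = \frac{46445}{\frac{3062}{5687}} - \frac{20261}{16845} = 46445 \cdot \frac{5687}{3062} - \frac{20261}{16845} = \frac{264132715}{3062} - \frac{20261}{16845} = \frac{4449253544993}{51579390}$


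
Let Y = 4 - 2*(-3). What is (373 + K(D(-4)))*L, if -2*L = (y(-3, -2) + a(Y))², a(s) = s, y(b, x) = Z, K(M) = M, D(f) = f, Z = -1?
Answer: -29889/2 ≈ -14945.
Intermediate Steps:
y(b, x) = -1
Y = 10 (Y = 4 + 6 = 10)
L = -81/2 (L = -(-1 + 10)²/2 = -½*9² = -½*81 = -81/2 ≈ -40.500)
(373 + K(D(-4)))*L = (373 - 4)*(-81/2) = 369*(-81/2) = -29889/2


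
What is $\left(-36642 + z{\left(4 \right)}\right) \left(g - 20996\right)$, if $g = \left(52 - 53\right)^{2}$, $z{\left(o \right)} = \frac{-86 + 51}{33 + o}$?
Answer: $\frac{28464790055}{37} \approx 7.6932 \cdot 10^{8}$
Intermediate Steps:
$z{\left(o \right)} = - \frac{35}{33 + o}$
$g = 1$ ($g = \left(-1\right)^{2} = 1$)
$\left(-36642 + z{\left(4 \right)}\right) \left(g - 20996\right) = \left(-36642 - \frac{35}{33 + 4}\right) \left(1 - 20996\right) = \left(-36642 - \frac{35}{37}\right) \left(-20995\right) = \left(- \frac{1355789}{37}\right) \left(-20995\right) = \frac{28464790055}{37}$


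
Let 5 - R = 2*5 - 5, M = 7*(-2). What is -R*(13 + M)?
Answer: 0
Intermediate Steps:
M = -14
R = 0 (R = 5 - (2*5 - 5) = 5 - (10 - 5) = 5 - 1*5 = 5 - 5 = 0)
-R*(13 + M) = -0*(13 - 14) = -0*(-1) = -1*0 = 0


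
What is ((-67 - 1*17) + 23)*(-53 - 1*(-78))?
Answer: -1525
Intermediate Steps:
((-67 - 1*17) + 23)*(-53 - 1*(-78)) = ((-67 - 17) + 23)*(-53 + 78) = (-84 + 23)*25 = -61*25 = -1525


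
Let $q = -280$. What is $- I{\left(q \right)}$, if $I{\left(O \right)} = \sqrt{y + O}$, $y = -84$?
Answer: $- 2 i \sqrt{91} \approx - 19.079 i$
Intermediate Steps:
$I{\left(O \right)} = \sqrt{-84 + O}$
$- I{\left(q \right)} = - \sqrt{-84 - 280} = - \sqrt{-364} = - 2 i \sqrt{91}$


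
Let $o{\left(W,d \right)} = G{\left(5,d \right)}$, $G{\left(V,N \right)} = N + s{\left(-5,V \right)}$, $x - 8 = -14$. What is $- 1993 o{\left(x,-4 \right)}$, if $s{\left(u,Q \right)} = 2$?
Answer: $3986$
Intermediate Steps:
$x = -6$ ($x = 8 - 14 = -6$)
$G{\left(V,N \right)} = 2 + N$ ($G{\left(V,N \right)} = N + 2 = 2 + N$)
$o{\left(W,d \right)} = 2 + d$
$- 1993 o{\left(x,-4 \right)} = - 1993 \left(2 - 4\right) = \left(-1993\right) \left(-2\right) = 3986$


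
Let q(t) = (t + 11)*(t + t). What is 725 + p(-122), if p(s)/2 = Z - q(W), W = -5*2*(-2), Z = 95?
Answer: -1565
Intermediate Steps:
W = 20 (W = -10*(-2) = 20)
q(t) = 2*t*(11 + t) (q(t) = (11 + t)*(2*t) = 2*t*(11 + t))
p(s) = -2290 (p(s) = 2*(95 - 2*20*(11 + 20)) = 2*(95 - 2*20*31) = 2*(95 - 1*1240) = 2*(95 - 1240) = 2*(-1145) = -2290)
725 + p(-122) = 725 - 2290 = -1565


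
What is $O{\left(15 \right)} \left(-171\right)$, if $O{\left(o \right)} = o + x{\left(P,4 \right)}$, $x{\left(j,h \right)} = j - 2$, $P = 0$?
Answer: $-2223$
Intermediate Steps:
$x{\left(j,h \right)} = -2 + j$
$O{\left(o \right)} = -2 + o$ ($O{\left(o \right)} = o + \left(-2 + 0\right) = o - 2 = -2 + o$)
$O{\left(15 \right)} \left(-171\right) = \left(-2 + 15\right) \left(-171\right) = 13 \left(-171\right) = -2223$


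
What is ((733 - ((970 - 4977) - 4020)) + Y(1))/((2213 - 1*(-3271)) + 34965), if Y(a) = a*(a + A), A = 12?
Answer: 8773/40449 ≈ 0.21689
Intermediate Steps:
Y(a) = a*(12 + a) (Y(a) = a*(a + 12) = a*(12 + a))
((733 - ((970 - 4977) - 4020)) + Y(1))/((2213 - 1*(-3271)) + 34965) = ((733 - ((970 - 4977) - 4020)) + 1*(12 + 1))/((2213 - 1*(-3271)) + 34965) = ((733 - (-4007 - 4020)) + 1*13)/((2213 + 3271) + 34965) = ((733 - 1*(-8027)) + 13)/(5484 + 34965) = ((733 + 8027) + 13)/40449 = (8760 + 13)*(1/40449) = 8773*(1/40449) = 8773/40449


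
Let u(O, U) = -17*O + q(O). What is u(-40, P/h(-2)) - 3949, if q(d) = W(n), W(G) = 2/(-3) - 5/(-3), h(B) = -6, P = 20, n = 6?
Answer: -3268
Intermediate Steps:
W(G) = 1 (W(G) = 2*(-⅓) - 5*(-⅓) = -⅔ + 5/3 = 1)
q(d) = 1
u(O, U) = 1 - 17*O (u(O, U) = -17*O + 1 = 1 - 17*O)
u(-40, P/h(-2)) - 3949 = (1 - 17*(-40)) - 3949 = (1 + 680) - 3949 = 681 - 3949 = -3268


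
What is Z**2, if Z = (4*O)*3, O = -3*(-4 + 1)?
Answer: 11664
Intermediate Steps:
O = 9 (O = -3*(-3) = 9)
Z = 108 (Z = (4*9)*3 = 36*3 = 108)
Z**2 = 108**2 = 11664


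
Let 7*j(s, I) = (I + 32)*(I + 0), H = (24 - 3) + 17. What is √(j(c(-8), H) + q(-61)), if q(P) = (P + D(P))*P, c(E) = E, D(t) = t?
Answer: √7822 ≈ 88.442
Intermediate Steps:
H = 38 (H = 21 + 17 = 38)
j(s, I) = I*(32 + I)/7 (j(s, I) = ((I + 32)*(I + 0))/7 = ((32 + I)*I)/7 = (I*(32 + I))/7 = I*(32 + I)/7)
q(P) = 2*P² (q(P) = (P + P)*P = (2*P)*P = 2*P²)
√(j(c(-8), H) + q(-61)) = √((⅐)*38*(32 + 38) + 2*(-61)²) = √((⅐)*38*70 + 2*3721) = √(380 + 7442) = √7822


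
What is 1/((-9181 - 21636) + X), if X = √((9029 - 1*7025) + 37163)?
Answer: -30817/949648322 - √39167/949648322 ≈ -3.2659e-5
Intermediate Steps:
X = √39167 (X = √((9029 - 7025) + 37163) = √(2004 + 37163) = √39167 ≈ 197.91)
1/((-9181 - 21636) + X) = 1/((-9181 - 21636) + √39167) = 1/(-30817 + √39167)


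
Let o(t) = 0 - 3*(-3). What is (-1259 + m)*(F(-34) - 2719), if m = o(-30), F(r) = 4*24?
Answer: 3278750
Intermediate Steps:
F(r) = 96
o(t) = 9 (o(t) = 0 + 9 = 9)
m = 9
(-1259 + m)*(F(-34) - 2719) = (-1259 + 9)*(96 - 2719) = -1250*(-2623) = 3278750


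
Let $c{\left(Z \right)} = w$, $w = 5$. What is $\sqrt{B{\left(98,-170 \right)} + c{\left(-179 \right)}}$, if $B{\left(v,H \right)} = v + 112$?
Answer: $\sqrt{215} \approx 14.663$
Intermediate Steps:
$B{\left(v,H \right)} = 112 + v$
$c{\left(Z \right)} = 5$
$\sqrt{B{\left(98,-170 \right)} + c{\left(-179 \right)}} = \sqrt{\left(112 + 98\right) + 5} = \sqrt{210 + 5} = \sqrt{215}$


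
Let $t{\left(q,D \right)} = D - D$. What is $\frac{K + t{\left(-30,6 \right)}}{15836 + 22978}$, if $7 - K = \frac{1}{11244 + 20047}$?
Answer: $\frac{36506}{202421479} \approx 0.00018035$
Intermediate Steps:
$t{\left(q,D \right)} = 0$
$K = \frac{219036}{31291}$ ($K = 7 - \frac{1}{11244 + 20047} = 7 - \frac{1}{31291} = \frac{219036}{31291} \approx 7.0$)
$\frac{K + t{\left(-30,6 \right)}}{15836 + 22978} = \frac{\frac{219036}{31291} + 0}{15836 + 22978} = \frac{219036}{31291 \cdot 38814} = \frac{219036}{31291} \cdot \frac{1}{38814} = \frac{36506}{202421479}$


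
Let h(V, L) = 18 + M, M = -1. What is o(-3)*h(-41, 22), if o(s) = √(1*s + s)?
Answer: 17*I*√6 ≈ 41.641*I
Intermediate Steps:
h(V, L) = 17 (h(V, L) = 18 - 1 = 17)
o(s) = √2*√s (o(s) = √(s + s) = √(2*s) = √2*√s)
o(-3)*h(-41, 22) = (√2*√(-3))*17 = (√2*(I*√3))*17 = (I*√6)*17 = 17*I*√6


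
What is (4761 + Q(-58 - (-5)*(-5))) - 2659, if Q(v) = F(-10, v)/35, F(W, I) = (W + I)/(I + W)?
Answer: 73571/35 ≈ 2102.0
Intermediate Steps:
F(W, I) = 1 (F(W, I) = (I + W)/(I + W) = 1)
Q(v) = 1/35
(4761 + Q(-58 - (-5)*(-5))) - 2659 = (4761 + 1/35) - 2659 = 166636/35 - 2659 = 73571/35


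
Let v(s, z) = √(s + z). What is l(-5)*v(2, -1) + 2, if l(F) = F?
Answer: -3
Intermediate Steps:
l(-5)*v(2, -1) + 2 = -5*√(2 - 1) + 2 = -5*√1 + 2 = -5*1 + 2 = -5 + 2 = -3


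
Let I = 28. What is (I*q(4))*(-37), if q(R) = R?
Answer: -4144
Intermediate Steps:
(I*q(4))*(-37) = (28*4)*(-37) = 112*(-37) = -4144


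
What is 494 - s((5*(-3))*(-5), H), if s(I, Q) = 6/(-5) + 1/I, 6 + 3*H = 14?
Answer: 37139/75 ≈ 495.19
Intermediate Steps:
H = 8/3 (H = -2 + (⅓)*14 = -2 + 14/3 = 8/3 ≈ 2.6667)
s(I, Q) = -6/5 + 1/I (s(I, Q) = 6*(-⅕) + 1/I = -6/5 + 1/I)
494 - s((5*(-3))*(-5), H) = 494 - (-6/5 + 1/((5*(-3))*(-5))) = 494 - (-6/5 + 1/(-15*(-5))) = 494 - (-6/5 + 1/75) = 494 - 1*(-89/75) = 494 + 89/75 = 37139/75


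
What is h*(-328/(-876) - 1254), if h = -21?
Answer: 1921808/73 ≈ 26326.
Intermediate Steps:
h*(-328/(-876) - 1254) = -21*(-328/(-876) - 1254) = -21*(-328*(-1/876) - 1254) = -21*(82/219 - 1254) = -21*(-274544/219) = 1921808/73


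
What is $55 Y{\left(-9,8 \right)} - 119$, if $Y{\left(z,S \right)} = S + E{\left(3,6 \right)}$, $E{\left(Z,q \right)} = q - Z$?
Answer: $486$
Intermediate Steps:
$Y{\left(z,S \right)} = 3 + S$ ($Y{\left(z,S \right)} = S + \left(6 - 3\right) = S + 3 = 3 + S$)
$55 Y{\left(-9,8 \right)} - 119 = 55 \left(3 + 8\right) - 119 = 55 \cdot 11 - 119 = 605 - 119 = 486$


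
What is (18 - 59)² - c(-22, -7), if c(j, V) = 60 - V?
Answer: 1614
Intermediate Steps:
(18 - 59)² - c(-22, -7) = (18 - 59)² - (60 - 1*(-7)) = (-41)² - (60 + 7) = 1681 - 1*67 = 1681 - 67 = 1614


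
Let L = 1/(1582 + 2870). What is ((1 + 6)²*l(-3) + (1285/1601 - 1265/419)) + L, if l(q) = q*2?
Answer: -884645724653/2986486188 ≈ -296.22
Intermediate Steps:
l(q) = 2*q
L = 1/4452 ≈ 0.00022462
((1 + 6)²*l(-3) + (1285/1601 - 1265/419)) + L = ((1 + 6)²*(2*(-3)) + (1285/1601 - 1265/419)) + 1/4452 = (7²*(-6) + (1285*(1/1601) - 1265*1/419)) + 1/4452 = (49*(-6) + (1285/1601 - 1265/419)) + 1/4452 = (-294 - 1486850/670819) + 1/4452 = -198707636/670819 + 1/4452 = -884645724653/2986486188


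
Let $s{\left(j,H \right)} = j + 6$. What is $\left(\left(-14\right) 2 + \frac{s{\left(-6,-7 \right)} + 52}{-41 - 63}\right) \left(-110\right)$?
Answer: $3135$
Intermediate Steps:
$s{\left(j,H \right)} = 6 + j$
$\left(\left(-14\right) 2 + \frac{s{\left(-6,-7 \right)} + 52}{-41 - 63}\right) \left(-110\right) = \left(\left(-14\right) 2 + \frac{\left(6 - 6\right) + 52}{-41 - 63}\right) \left(-110\right) = \left(-28 + \frac{0 + 52}{-104}\right) \left(-110\right) = \left(-28 + 52 \left(- \frac{1}{104}\right)\right) \left(-110\right) = \left(-28 - \frac{1}{2}\right) \left(-110\right) = \left(- \frac{57}{2}\right) \left(-110\right) = 3135$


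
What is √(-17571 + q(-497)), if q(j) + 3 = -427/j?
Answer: I*√88586203/71 ≈ 132.56*I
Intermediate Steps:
q(j) = -3 - 427/j
√(-17571 + q(-497)) = √(-17571 + (-3 - 427/(-497))) = √(-17571 + (-3 - 427*(-1/497))) = √(-17571 + (-3 + 61/71)) = √(-17571 - 152/71) = √(-1247693/71) = I*√88586203/71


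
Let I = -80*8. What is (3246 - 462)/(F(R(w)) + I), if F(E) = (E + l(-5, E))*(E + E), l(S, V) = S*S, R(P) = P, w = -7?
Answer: -696/223 ≈ -3.1211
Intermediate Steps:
l(S, V) = S²
F(E) = 2*E*(25 + E) (F(E) = (E + (-5)²)*(E + E) = (E + 25)*(2*E) = (25 + E)*(2*E) = 2*E*(25 + E))
I = -640
(3246 - 462)/(F(R(w)) + I) = (3246 - 462)/(2*(-7)*(25 - 7) - 640) = 2784/(2*(-7)*18 - 640) = 2784/(-252 - 640) = 2784/(-892) = 2784*(-1/892) = -696/223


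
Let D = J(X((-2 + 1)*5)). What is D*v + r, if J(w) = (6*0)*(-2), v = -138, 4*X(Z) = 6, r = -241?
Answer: -241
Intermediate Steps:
X(Z) = 3/2 (X(Z) = (¼)*6 = 3/2)
J(w) = 0 (J(w) = 0*(-2) = 0)
D = 0
D*v + r = 0*(-138) - 241 = 0 - 241 = -241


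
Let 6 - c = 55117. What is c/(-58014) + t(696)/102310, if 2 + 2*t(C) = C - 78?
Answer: 2828137361/2967706170 ≈ 0.95297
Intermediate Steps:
t(C) = -40 + C/2 (t(C) = -1 + (C - 78)/2 = -1 + (-78 + C)/2 = -1 + (-39 + C/2) = -40 + C/2)
c = -55111 (c = 6 - 1*55117 = 6 - 55117 = -55111)
c/(-58014) + t(696)/102310 = -55111/(-58014) + (-40 + (½)*696)/102310 = -55111*(-1/58014) + (-40 + 348)*(1/102310) = 55111/58014 + 308*(1/102310) = 55111/58014 + 154/51155 = 2828137361/2967706170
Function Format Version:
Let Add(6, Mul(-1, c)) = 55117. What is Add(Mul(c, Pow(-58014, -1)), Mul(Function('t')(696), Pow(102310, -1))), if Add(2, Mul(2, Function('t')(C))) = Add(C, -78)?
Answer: Rational(2828137361, 2967706170) ≈ 0.95297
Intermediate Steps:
Function('t')(C) = Add(-40, Mul(Rational(1, 2), C)) (Function('t')(C) = Add(-1, Mul(Rational(1, 2), Add(C, -78))) = Add(-1, Mul(Rational(1, 2), Add(-78, C))) = Add(-1, Add(-39, Mul(Rational(1, 2), C))) = Add(-40, Mul(Rational(1, 2), C)))
c = -55111 (c = Add(6, Mul(-1, 55117)) = Add(6, -55117) = -55111)
Add(Mul(c, Pow(-58014, -1)), Mul(Function('t')(696), Pow(102310, -1))) = Add(Mul(-55111, Pow(-58014, -1)), Mul(Add(-40, Mul(Rational(1, 2), 696)), Pow(102310, -1))) = Add(Mul(-55111, Rational(-1, 58014)), Mul(Add(-40, 348), Rational(1, 102310))) = Add(Rational(55111, 58014), Mul(308, Rational(1, 102310))) = Add(Rational(55111, 58014), Rational(154, 51155)) = Rational(2828137361, 2967706170)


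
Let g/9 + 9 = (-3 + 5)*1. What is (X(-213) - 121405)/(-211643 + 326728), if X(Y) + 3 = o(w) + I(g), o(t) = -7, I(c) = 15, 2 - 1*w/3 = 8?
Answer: -24280/23017 ≈ -1.0549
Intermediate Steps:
w = -18 (w = 6 - 3*8 = 6 - 24 = -18)
g = -63 (g = -81 + 9*((-3 + 5)*1) = -81 + 9*(2*1) = -81 + 9*2 = -81 + 18 = -63)
X(Y) = 5 (X(Y) = -3 + (-7 + 15) = -3 + 8 = 5)
(X(-213) - 121405)/(-211643 + 326728) = (5 - 121405)/(-211643 + 326728) = -121400/115085 = -121400*1/115085 = -24280/23017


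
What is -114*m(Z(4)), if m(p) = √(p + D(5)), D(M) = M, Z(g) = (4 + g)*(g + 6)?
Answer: -114*√85 ≈ -1051.0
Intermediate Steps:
Z(g) = (4 + g)*(6 + g)
m(p) = √(5 + p) (m(p) = √(p + 5) = √(5 + p))
-114*m(Z(4)) = -114*√(5 + (24 + 4² + 10*4)) = -114*√(5 + (24 + 16 + 40)) = -114*√(5 + 80) = -114*√85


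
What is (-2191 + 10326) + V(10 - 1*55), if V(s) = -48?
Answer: 8087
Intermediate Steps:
(-2191 + 10326) + V(10 - 1*55) = (-2191 + 10326) - 48 = 8135 - 48 = 8087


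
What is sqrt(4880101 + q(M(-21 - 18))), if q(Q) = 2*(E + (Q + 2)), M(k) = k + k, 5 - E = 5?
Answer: sqrt(4879949) ≈ 2209.1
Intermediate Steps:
E = 0 (E = 5 - 1*5 = 5 - 5 = 0)
M(k) = 2*k
q(Q) = 4 + 2*Q (q(Q) = 2*(0 + (Q + 2)) = 2*(0 + (2 + Q)) = 2*(2 + Q) = 4 + 2*Q)
sqrt(4880101 + q(M(-21 - 18))) = sqrt(4880101 + (4 + 2*(2*(-21 - 18)))) = sqrt(4880101 + (4 + 2*(2*(-39)))) = sqrt(4880101 + (4 + 2*(-78))) = sqrt(4880101 + (4 - 156)) = sqrt(4880101 - 152) = sqrt(4879949)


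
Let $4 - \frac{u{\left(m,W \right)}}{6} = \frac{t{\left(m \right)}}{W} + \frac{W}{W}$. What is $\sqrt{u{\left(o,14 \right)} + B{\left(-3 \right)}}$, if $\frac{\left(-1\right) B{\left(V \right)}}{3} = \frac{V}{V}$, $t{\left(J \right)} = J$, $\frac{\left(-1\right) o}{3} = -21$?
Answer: $2 i \sqrt{3} \approx 3.4641 i$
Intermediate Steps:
$o = 63$ ($o = \left(-3\right) \left(-21\right) = 63$)
$B{\left(V \right)} = -3$ ($B{\left(V \right)} = - 3 \frac{V}{V} = \left(-3\right) 1 = -3$)
$u{\left(m,W \right)} = 18 - \frac{6 m}{W}$ ($u{\left(m,W \right)} = 24 - 6 \left(\frac{m}{W} + \frac{W}{W}\right) = 24 - 6 \left(\frac{m}{W} + 1\right) = 24 - 6 \left(1 + \frac{m}{W}\right) = 24 - \left(6 + \frac{6 m}{W}\right) = 18 - \frac{6 m}{W}$)
$\sqrt{u{\left(o,14 \right)} + B{\left(-3 \right)}} = \sqrt{\left(18 - \frac{378}{14}\right) - 3} = \sqrt{\left(18 - 378 \cdot \frac{1}{14}\right) - 3} = \sqrt{\left(18 - 27\right) - 3} = \sqrt{-9 - 3} = \sqrt{-12} = 2 i \sqrt{3}$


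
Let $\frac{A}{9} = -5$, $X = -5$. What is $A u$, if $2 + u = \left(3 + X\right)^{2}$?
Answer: $-90$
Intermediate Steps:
$A = -45$ ($A = 9 \left(-5\right) = -45$)
$u = 2$ ($u = -2 + \left(3 - 5\right)^{2} = -2 + \left(-2\right)^{2} = -2 + 4 = 2$)
$A u = \left(-45\right) 2 = -90$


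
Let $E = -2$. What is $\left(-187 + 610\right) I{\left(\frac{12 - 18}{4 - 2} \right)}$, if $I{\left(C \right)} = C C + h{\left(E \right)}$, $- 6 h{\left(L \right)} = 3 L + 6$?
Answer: $3807$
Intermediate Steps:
$h{\left(L \right)} = -1 - \frac{L}{2}$ ($h{\left(L \right)} = - \frac{3 L + 6}{6} = - \frac{6 + 3 L}{6} = -1 - \frac{L}{2}$)
$I{\left(C \right)} = C^{2}$ ($I{\left(C \right)} = C C - 0 = C^{2} + \left(-1 + 1\right) = C^{2} + 0 = C^{2}$)
$\left(-187 + 610\right) I{\left(\frac{12 - 18}{4 - 2} \right)} = \left(-187 + 610\right) \left(\frac{12 - 18}{4 - 2}\right)^{2} = 423 \left(- \frac{6}{2}\right)^{2} = 423 \left(\left(-6\right) \frac{1}{2}\right)^{2} = 423 \left(-3\right)^{2} = 423 \cdot 9 = 3807$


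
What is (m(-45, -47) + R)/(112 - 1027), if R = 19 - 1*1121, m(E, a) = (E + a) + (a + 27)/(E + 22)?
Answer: 27442/21045 ≈ 1.3040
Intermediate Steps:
m(E, a) = E + a + (27 + a)/(22 + E) (m(E, a) = (E + a) + (27 + a)/(22 + E) = E + a + (27 + a)/(22 + E))
R = -1102 (R = 19 - 1121 = -1102)
(m(-45, -47) + R)/(112 - 1027) = ((27 + (-45)² + 22*(-45) + 23*(-47) - 45*(-47))/(22 - 45) - 1102)/(112 - 1027) = ((27 + 2025 - 990 - 1081 + 2115)/(-23) - 1102)/(-915) = (-1/23*2096 - 1102)*(-1/915) = (-2096/23 - 1102)*(-1/915) = -27442/23*(-1/915) = 27442/21045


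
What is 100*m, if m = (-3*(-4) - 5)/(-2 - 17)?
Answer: -700/19 ≈ -36.842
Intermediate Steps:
m = -7/19 (m = (12 - 5)/(-19) = 7*(-1/19) = -7/19 ≈ -0.36842)
100*m = 100*(-7/19) = -700/19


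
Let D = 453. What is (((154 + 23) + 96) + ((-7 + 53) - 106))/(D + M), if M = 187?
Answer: 213/640 ≈ 0.33281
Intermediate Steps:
(((154 + 23) + 96) + ((-7 + 53) - 106))/(D + M) = (((154 + 23) + 96) + ((-7 + 53) - 106))/(453 + 187) = ((177 + 96) + (46 - 106))/640 = (273 - 60)*(1/640) = 213*(1/640) = 213/640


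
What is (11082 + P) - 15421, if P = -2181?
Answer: -6520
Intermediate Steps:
(11082 + P) - 15421 = (11082 - 2181) - 15421 = 8901 - 15421 = -6520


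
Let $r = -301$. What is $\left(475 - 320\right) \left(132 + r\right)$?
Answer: $-26195$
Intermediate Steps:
$\left(475 - 320\right) \left(132 + r\right) = \left(475 - 320\right) \left(132 - 301\right) = 155 \left(-169\right) = -26195$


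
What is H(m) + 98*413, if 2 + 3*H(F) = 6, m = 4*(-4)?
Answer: 121426/3 ≈ 40475.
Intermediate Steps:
m = -16
H(F) = 4/3 (H(F) = -⅔ + (⅓)*6 = -⅔ + 2 = 4/3)
H(m) + 98*413 = 4/3 + 98*413 = 4/3 + 40474 = 121426/3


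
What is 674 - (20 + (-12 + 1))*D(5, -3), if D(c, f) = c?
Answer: 629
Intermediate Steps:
674 - (20 + (-12 + 1))*D(5, -3) = 674 - (20 + (-12 + 1))*5 = 674 - (20 - 11)*5 = 674 - 9*5 = 674 - 1*45 = 674 - 45 = 629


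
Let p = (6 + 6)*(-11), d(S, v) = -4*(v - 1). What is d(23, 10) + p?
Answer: -168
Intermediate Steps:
d(S, v) = 4 - 4*v (d(S, v) = -4*(-1 + v) = 4 - 4*v)
p = -132 (p = 12*(-11) = -132)
d(23, 10) + p = (4 - 4*10) - 132 = (4 - 40) - 132 = -36 - 132 = -168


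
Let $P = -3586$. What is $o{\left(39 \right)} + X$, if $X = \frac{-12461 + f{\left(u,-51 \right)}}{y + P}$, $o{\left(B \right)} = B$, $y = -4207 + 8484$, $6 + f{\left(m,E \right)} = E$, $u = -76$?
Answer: $\frac{14431}{691} \approx 20.884$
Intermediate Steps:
$f{\left(m,E \right)} = -6 + E$
$y = 4277$
$X = - \frac{12518}{691}$ ($X = \frac{-12461 - 57}{4277 - 3586} = \frac{-12461 - 57}{691} = \left(-12518\right) \frac{1}{691} = - \frac{12518}{691} \approx -18.116$)
$o{\left(39 \right)} + X = 39 - \frac{12518}{691} = \frac{14431}{691}$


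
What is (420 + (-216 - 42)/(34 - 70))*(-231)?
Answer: -197351/2 ≈ -98676.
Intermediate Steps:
(420 + (-216 - 42)/(34 - 70))*(-231) = (420 - 258/(-36))*(-231) = (420 - 258*(-1/36))*(-231) = (420 + 43/6)*(-231) = (2563/6)*(-231) = -197351/2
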